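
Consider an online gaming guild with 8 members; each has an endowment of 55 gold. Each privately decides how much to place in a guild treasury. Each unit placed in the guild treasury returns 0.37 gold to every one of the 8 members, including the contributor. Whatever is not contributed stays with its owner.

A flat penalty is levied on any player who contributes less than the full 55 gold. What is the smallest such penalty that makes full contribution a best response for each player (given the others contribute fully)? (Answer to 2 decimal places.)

34.65 gold

Given the others contribute fully, the best deviation is to contribute 0 (any partial contribution still incurs the fine and gives up units whose private return 0.37 is below 1).
Deviating from 55 to 0 saves 55 gold but forfeits the deviator's share of the drop in the guild treasury: 0.37 × 55 = 20.35.
So the deviation gain is 55 − 20.35 = 34.65, and the fine must be at least 34.65 gold to wipe it out.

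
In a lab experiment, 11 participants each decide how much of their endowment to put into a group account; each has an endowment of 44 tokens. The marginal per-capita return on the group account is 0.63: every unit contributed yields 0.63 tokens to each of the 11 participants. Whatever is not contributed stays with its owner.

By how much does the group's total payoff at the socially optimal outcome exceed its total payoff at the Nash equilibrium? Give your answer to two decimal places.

The private return per contributed unit is 0.63 < 1, so contributing 0 is dominant for every player. At the Nash equilibrium everyone keeps their 44, and the group total is 11 × 44 = 484.
Each contributed unit returns 6.930 to the group as a whole (0.63 to each of 11 players), which exceeds 1, so the social optimum is full contribution: group total = 6.930 × 484 = 3354.12.
Efficiency loss = 3354.12 − 484 = 2870.12.

2870.12 tokens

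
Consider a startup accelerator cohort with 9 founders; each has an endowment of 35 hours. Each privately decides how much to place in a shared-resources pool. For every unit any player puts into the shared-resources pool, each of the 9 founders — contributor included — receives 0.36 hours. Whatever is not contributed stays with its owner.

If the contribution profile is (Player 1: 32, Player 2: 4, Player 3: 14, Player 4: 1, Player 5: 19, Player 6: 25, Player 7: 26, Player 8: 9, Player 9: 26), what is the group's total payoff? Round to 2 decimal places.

664.44 hours

Total contributed: 32 + 4 + 14 + 1 + 19 + 25 + 26 + 9 + 26 = 156; total kept: 9 × 35 − 156 = 159.
The shared-resources pool pays out 0.36 × 9 × 156 = 505.44 in aggregate.
Group total = 159 + 505.44 = 664.44.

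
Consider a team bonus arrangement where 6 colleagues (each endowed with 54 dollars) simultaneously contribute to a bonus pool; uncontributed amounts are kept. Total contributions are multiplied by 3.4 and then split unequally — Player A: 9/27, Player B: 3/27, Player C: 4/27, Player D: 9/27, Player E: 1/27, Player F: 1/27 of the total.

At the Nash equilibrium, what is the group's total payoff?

Each unit j contributes comes back to j as 3.4 × (j's share), so j prefers to contribute only if that share exceeds 1/3.4 = 0.2941; otherwise keeping the unit dominates.
The shares above 0.2941 belong to Player A and Player D, contributing 54 each; the remaining 4 contribute 0. Total contributed: 108.
The bonus pool pays out 3.4 × 108 = 367.20 in total (split across the unequal shares, but the aggregate is all that matters for the group sum).
The 4 free-riders keep 54 each, adding 216. Group total = 216 + 367.20 = 583.20.

583.20 dollars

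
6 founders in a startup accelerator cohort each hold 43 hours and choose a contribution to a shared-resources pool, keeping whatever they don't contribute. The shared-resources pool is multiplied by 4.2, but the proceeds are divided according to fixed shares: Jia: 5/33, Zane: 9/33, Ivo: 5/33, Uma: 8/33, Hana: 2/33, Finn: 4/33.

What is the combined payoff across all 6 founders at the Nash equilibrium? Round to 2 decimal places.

A player with share s gets back 4.2·s per unit contributed, so full contribution is dominant for anyone with s > 1/4.2 = 0.2381 and zero contribution is dominant for anyone below.
Zane and Uma clear that bar, contributing 43 each; the remaining 4 contribute 0. Total contributed: 86.
The shared-resources pool pays out 4.2 × 86 = 361.20 in total (split across the unequal shares, but the aggregate is all that matters for the group sum).
The 4 free-riders keep 43 each, adding 172. Group total = 172 + 361.20 = 533.20.

533.20 hours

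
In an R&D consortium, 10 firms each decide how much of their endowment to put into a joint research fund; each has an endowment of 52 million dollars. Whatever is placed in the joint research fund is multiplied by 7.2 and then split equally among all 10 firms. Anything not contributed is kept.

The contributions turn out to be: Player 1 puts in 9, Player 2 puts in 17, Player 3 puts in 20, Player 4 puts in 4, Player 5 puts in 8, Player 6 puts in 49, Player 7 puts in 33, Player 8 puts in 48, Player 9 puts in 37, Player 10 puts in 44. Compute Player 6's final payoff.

196.68 million dollars

Total contributed: 9 + 17 + 20 + 4 + 8 + 49 + 33 + 48 + 37 + 44 = 269.
Each receives 7.2 × 269 / 10 = 193.68 from the joint research fund.
Player 6 keeps 52 − 49 = 3, so Player 6's payoff is 3 + 193.68 = 196.68.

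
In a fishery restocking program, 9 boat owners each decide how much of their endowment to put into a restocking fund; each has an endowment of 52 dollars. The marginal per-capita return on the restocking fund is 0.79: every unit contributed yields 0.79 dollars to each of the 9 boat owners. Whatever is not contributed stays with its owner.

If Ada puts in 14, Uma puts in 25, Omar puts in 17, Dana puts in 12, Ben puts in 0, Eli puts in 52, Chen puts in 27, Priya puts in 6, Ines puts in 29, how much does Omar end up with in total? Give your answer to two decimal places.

Total contributed: 14 + 25 + 17 + 12 + 0 + 52 + 27 + 6 + 29 = 182.
Each receives 0.79 × 182 = 143.78 from the restocking fund.
Omar keeps 52 − 17 = 35, so Omar's payoff is 35 + 143.78 = 178.78.

178.78 dollars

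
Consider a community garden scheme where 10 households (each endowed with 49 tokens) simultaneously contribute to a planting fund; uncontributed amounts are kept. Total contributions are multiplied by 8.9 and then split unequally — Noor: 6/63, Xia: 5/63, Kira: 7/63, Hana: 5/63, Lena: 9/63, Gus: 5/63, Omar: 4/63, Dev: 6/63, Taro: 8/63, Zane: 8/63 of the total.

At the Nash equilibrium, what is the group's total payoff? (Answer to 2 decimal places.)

A player with share s gets back 8.9·s per unit contributed, so full contribution is dominant for anyone with s > 1/8.9 = 0.1124 and zero contribution is dominant for anyone below.
The shares above 0.1124 belong to Lena, Taro and Zane, contributing 49 each; the remaining 7 contribute 0. Total contributed: 147.
The planting fund pays out 8.9 × 147 = 1308.30 in total (split across the unequal shares, but the aggregate is all that matters for the group sum).
The 7 free-riders keep 49 each, adding 343. Group total = 343 + 1308.30 = 1651.30.

1651.30 tokens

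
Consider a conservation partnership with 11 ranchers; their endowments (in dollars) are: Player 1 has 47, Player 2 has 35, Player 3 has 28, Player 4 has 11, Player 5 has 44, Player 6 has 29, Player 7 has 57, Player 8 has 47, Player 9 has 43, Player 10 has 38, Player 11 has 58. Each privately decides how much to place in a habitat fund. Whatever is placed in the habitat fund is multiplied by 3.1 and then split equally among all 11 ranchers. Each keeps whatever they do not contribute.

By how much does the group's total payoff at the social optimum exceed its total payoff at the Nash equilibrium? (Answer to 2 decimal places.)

917.70 dollars

The private return per contributed unit is 3.1/11 = 0.2818 < 1 for every player regardless of endowment, so the Nash equilibrium is zero contribution and the group total is Σ E_j = 47 + 35 + 28 + 11 + 44 + 29 + 57 + 47 + 43 + 38 + 58 = 437.
Each contributed unit returns 3.100 to the group, so the social optimum is full contribution by everyone: group total = 3.100 × 437 = 1354.70.
Efficiency loss = (3.100 − 1) × 437 = 917.70.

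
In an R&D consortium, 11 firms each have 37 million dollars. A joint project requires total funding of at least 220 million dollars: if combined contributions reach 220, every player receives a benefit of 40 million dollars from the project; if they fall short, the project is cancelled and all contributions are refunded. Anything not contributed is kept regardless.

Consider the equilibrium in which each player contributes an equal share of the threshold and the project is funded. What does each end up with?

57 million dollars

Equal share of the threshold: 220/11 = 20.
At this profile no one gains by cutting their contribution: any cut drops the total below 220, the project is cancelled, contributions are refunded, and the deviator ends with 37, which is less than 37 − 20 + 40 = 57. Contributing more than 20 just wastes the excess. So contributing exactly 20 is a best response.
Each player's payoff: 37 − 20 + 40 = 57.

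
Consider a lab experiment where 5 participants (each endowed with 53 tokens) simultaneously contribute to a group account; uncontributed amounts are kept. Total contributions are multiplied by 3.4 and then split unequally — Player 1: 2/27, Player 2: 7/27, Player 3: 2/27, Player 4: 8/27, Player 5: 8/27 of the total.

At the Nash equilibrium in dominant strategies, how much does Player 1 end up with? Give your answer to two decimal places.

79.70 tokens

A player with share s gets back 3.4·s per unit contributed, so full contribution is dominant for anyone with s > 1/3.4 = 0.2941 and zero contribution is dominant for anyone below.
The shares above 0.2941 belong to Player 4 and Player 5, contributing 53 each; the remaining 3 contribute 0. Total contributed: 106.
Player 1 keeps 53 and receives 3.4 × 106 × 2/27 = 26.70 from the group account, for a payoff of 79.70.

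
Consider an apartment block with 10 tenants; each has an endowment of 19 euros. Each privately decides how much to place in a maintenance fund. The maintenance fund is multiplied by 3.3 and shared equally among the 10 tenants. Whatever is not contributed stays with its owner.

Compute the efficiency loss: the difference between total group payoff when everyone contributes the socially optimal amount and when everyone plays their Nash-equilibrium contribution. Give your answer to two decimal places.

Each contributed unit returns 3.3/10 = 0.3300 to its contributor — below 1 — so contributing 0 is dominant for every player. At the Nash equilibrium everyone keeps their 19, and the group total is 10 × 19 = 190.
Each contributed unit returns 3.300 to the group as a whole (0.3300 to each of 10 players), which exceeds 1, so the social optimum is full contribution: group total = 3.300 × 190 = 627.00.
Efficiency loss = 627.00 − 190 = 437.00.

437.00 euros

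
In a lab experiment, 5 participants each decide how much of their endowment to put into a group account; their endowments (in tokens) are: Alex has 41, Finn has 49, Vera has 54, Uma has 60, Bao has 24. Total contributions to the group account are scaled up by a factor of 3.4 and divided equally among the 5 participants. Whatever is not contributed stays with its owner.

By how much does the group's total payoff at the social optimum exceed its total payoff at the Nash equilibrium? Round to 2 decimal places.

547.20 tokens

The private return per contributed unit is 3.4/5 = 0.6800 < 1 for every player regardless of endowment, so the Nash equilibrium is zero contribution and the group total is Σ E_j = 41 + 49 + 54 + 60 + 24 = 228.
Each contributed unit returns 3.400 to the group, so the social optimum is full contribution by everyone: group total = 3.400 × 228 = 775.20.
Efficiency loss = (3.400 − 1) × 228 = 547.20.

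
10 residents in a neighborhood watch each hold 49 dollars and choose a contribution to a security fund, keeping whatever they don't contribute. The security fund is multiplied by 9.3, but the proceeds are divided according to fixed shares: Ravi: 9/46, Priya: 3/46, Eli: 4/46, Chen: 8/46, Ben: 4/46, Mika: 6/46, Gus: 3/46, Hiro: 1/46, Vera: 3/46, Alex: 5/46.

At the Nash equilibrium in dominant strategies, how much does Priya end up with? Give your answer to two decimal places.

For player j, contributing a unit is worthwhile iff 9.3 × (j's share) ≥ 1, i.e. iff j's share is at least 0.1075.
Ravi, Chen, Mika and Alex clear that bar, contributing 49 each; the remaining 6 contribute 0. Total contributed: 196.
Priya keeps 49 and receives 9.3 × 196 × 3/46 = 118.88 from the security fund, for a payoff of 167.88.

167.88 dollars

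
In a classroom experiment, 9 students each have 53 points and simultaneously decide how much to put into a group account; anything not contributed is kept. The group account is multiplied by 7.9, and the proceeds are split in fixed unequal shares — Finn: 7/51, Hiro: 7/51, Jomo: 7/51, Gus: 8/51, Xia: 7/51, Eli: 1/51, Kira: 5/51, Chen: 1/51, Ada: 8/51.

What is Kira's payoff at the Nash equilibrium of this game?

Player j's private return per contributed unit is 7.9 × (j's share). Contributing is weakly dominant for j when that share is at least 1/7.9 = 0.1266, and contributing 0 is dominant otherwise.
The shares above 0.1266 belong to Finn, Hiro, Jomo, Gus, Xia and Ada, contributing 53 each; the remaining 3 contribute 0. Total contributed: 318.
Kira keeps 53 and receives 7.9 × 318 × 5/51 = 246.29 from the group account, for a payoff of 299.29.

299.29 points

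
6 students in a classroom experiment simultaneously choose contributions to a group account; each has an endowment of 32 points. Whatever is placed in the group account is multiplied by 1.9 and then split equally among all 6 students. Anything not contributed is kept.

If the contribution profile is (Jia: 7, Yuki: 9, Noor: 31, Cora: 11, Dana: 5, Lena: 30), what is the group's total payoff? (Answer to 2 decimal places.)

275.70 points

Total contributed: 7 + 9 + 31 + 11 + 5 + 30 = 93; total kept: 6 × 32 − 93 = 99.
The group account pays out 1.9 × 93 = 176.70 in aggregate.
Group total = 99 + 176.70 = 275.70.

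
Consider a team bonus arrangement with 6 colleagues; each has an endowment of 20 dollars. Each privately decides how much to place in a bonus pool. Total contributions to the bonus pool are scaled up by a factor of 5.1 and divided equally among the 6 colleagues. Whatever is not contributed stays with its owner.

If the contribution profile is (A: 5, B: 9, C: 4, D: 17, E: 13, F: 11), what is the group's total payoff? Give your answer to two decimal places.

Total contributed: 5 + 9 + 4 + 17 + 13 + 11 = 59; total kept: 6 × 20 − 59 = 61.
The bonus pool pays out 5.1 × 59 = 300.90 in aggregate.
Group total = 61 + 300.90 = 361.90.

361.90 dollars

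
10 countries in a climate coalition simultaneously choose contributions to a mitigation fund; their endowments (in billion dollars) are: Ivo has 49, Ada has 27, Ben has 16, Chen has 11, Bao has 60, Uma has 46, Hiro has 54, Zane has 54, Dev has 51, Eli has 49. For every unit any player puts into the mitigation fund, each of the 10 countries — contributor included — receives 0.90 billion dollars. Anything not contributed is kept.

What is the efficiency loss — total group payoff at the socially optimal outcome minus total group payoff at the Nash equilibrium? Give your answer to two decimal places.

3336.00 billion dollars

The private return per contributed unit is 0.90 < 1 for everyone, so the Nash equilibrium is zero contribution and the group total is Σ E_j = 49 + 27 + 16 + 11 + 60 + 46 + 54 + 54 + 51 + 49 = 417.
Each contributed unit returns 9.000 to the group, so the social optimum is full contribution by everyone: group total = 9.000 × 417 = 3753.00.
Efficiency loss = (9.000 − 1) × 417 = 3336.00.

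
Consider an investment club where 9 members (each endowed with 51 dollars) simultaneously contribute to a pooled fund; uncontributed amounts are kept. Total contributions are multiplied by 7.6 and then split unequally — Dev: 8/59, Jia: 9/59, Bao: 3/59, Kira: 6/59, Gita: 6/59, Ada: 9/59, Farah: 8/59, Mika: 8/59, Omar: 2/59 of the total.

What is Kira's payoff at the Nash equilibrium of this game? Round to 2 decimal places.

248.08 dollars

For player j, contributing a unit is worthwhile iff 7.6 × (j's share) ≥ 1, i.e. iff j's share is at least 0.1316.
Dev, Jia, Ada, Farah and Mika are above the threshold, contributing 51 each; the remaining 4 contribute 0. Total contributed: 255.
Kira keeps 51 and receives 7.6 × 255 × 6/59 = 197.08 from the pooled fund, for a payoff of 248.08.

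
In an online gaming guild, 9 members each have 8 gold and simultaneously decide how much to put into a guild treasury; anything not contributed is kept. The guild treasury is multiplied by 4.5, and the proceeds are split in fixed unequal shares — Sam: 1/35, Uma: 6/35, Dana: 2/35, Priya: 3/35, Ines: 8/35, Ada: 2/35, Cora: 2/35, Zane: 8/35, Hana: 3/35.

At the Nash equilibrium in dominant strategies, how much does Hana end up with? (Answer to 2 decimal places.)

A player with share s gets back 4.5·s per unit contributed, so full contribution is dominant for anyone with s > 1/4.5 = 0.2222 and zero contribution is dominant for anyone below.
The shares above 0.2222 belong to Ines and Zane, contributing 8 each; the remaining 7 contribute 0. Total contributed: 16.
Hana keeps 8 and receives 4.5 × 16 × 3/35 = 6.17 from the guild treasury, for a payoff of 14.17.

14.17 gold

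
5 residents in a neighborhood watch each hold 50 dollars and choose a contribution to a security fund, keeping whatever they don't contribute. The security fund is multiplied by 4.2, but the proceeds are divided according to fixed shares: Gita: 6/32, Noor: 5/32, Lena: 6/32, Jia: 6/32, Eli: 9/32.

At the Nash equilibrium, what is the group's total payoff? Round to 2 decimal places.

A player with share s gets back 4.2·s per unit contributed, so full contribution is dominant for anyone with s > 1/4.2 = 0.2381 and zero contribution is dominant for anyone below.
Only Eli (9/32) clears that bar, contributing 50; the remaining 4 contribute 0. Total contributed: 50.
The security fund pays out 4.2 × 50 = 210.00 in total (split across the unequal shares, but the aggregate is all that matters for the group sum).
The 4 free-riders keep 50 each, adding 200. Group total = 200 + 210.00 = 410.00.

410.00 dollars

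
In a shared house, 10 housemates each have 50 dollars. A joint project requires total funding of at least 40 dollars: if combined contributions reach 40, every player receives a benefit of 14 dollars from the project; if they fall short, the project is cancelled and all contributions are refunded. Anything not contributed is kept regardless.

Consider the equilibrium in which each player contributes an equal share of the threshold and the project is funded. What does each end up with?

Equal share of the threshold: 40/10 = 4.
At this profile no one gains by cutting their contribution: any cut drops the total below 40, the project is cancelled, contributions are refunded, and the deviator ends with 50, which is less than 50 − 4 + 14 = 60. Contributing more than 4 just wastes the excess. So contributing exactly 4 is a best response.
Each player's payoff: 50 − 4 + 14 = 60.

60 dollars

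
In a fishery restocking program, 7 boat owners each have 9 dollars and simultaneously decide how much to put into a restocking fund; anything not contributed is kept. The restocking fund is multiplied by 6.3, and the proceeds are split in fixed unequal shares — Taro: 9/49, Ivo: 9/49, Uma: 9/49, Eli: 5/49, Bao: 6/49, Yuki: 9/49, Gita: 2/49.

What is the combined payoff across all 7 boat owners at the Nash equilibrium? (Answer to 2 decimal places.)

253.80 dollars

For player j, contributing a unit is worthwhile iff 6.3 × (j's share) ≥ 1, i.e. iff j's share is at least 0.1587.
Taro, Ivo, Uma and Yuki clear that bar, contributing 9 each; the remaining 3 contribute 0. Total contributed: 36.
The restocking fund pays out 6.3 × 36 = 226.80 in total (split across the unequal shares, but the aggregate is all that matters for the group sum).
The 3 free-riders keep 9 each, adding 27. Group total = 27 + 226.80 = 253.80.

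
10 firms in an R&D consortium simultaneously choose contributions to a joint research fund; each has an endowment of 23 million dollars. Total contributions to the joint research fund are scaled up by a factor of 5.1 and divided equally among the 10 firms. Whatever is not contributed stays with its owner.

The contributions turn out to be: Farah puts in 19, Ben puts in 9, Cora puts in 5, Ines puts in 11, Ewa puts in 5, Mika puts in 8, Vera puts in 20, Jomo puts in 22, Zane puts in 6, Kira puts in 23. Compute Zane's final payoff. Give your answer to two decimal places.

82.28 million dollars

Total contributed: 19 + 9 + 5 + 11 + 5 + 8 + 20 + 22 + 6 + 23 = 128.
Each receives 5.1 × 128 / 10 = 65.28 from the joint research fund.
Zane keeps 23 − 6 = 17, so Zane's payoff is 17 + 65.28 = 82.28.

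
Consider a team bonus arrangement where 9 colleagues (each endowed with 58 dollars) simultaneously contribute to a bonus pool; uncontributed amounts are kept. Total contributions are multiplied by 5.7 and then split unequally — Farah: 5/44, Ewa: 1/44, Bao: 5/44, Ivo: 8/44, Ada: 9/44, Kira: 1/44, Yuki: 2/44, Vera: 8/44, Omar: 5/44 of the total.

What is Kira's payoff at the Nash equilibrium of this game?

80.54 dollars

A player with share s gets back 5.7·s per unit contributed, so full contribution is dominant for anyone with s > 1/5.7 = 0.1754 and zero contribution is dominant for anyone below.
The shares above 0.1754 belong to Ivo, Ada and Vera, contributing 58 each; the remaining 6 contribute 0. Total contributed: 174.
Kira keeps 58 and receives 5.7 × 174 × 1/44 = 22.54 from the bonus pool, for a payoff of 80.54.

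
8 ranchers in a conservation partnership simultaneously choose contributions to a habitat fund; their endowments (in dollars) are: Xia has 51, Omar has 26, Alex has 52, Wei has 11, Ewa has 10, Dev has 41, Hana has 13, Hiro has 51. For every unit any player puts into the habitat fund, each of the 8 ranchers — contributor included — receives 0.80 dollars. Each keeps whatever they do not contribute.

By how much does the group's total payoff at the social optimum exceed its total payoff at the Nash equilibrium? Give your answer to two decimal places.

The private return per contributed unit is 0.80 < 1 for everyone, so the Nash equilibrium is zero contribution and the group total is Σ E_j = 51 + 26 + 52 + 11 + 10 + 41 + 13 + 51 = 255.
Each contributed unit returns 6.400 to the group, so the social optimum is full contribution by everyone: group total = 6.400 × 255 = 1632.00.
Efficiency loss = (6.400 − 1) × 255 = 1377.00.

1377.00 dollars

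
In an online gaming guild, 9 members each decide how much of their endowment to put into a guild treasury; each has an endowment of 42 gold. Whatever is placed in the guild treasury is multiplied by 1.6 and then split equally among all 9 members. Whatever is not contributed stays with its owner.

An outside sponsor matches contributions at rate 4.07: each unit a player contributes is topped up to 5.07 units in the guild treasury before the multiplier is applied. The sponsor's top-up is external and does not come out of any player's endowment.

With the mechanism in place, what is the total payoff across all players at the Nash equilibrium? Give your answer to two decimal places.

378.00 gold

The effective private return is 1.6 × 5.07 / 9 = 0.9013, which is still under 1, so the mechanism doesn't change anyone's dominant strategy: zero contribution.
At the Nash equilibrium no one contributes; group total payoff = 9 × 42 = 378.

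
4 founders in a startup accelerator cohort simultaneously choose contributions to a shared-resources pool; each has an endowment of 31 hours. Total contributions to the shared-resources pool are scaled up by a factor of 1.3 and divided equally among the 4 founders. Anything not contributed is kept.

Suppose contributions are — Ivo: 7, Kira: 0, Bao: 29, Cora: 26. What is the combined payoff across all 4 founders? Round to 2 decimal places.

142.60 hours

Total contributed: 7 + 0 + 29 + 26 = 62; total kept: 4 × 31 − 62 = 62.
The shared-resources pool pays out 1.3 × 62 = 80.60 in aggregate.
Group total = 62 + 80.60 = 142.60.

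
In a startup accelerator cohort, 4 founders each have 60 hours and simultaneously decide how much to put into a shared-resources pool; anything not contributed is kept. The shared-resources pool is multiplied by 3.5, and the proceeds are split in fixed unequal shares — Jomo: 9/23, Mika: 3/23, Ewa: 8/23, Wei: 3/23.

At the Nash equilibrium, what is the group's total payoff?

Each unit j contributes comes back to j as 3.5 × (j's share), so j prefers to contribute only if that share exceeds 1/3.5 = 0.2857; otherwise keeping the unit dominates.
Jomo and Ewa clear that bar, contributing 60 each; the remaining 2 contribute 0. Total contributed: 120.
The shared-resources pool pays out 3.5 × 120 = 420.00 in total (split across the unequal shares, but the aggregate is all that matters for the group sum).
The 2 free-riders keep 60 each, adding 120. Group total = 120 + 420.00 = 540.00.

540.00 hours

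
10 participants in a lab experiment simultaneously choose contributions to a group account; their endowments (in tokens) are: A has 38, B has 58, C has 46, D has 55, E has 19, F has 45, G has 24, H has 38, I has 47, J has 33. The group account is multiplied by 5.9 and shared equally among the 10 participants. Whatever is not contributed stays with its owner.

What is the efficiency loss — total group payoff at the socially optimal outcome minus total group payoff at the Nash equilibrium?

1974.70 tokens

The private return per contributed unit is 5.9/10 = 0.5900 < 1 for every player regardless of endowment, so the Nash equilibrium is zero contribution and the group total is Σ E_j = 38 + 58 + 46 + 55 + 19 + 45 + 24 + 38 + 47 + 33 = 403.
Each contributed unit returns 5.900 to the group, so the social optimum is full contribution by everyone: group total = 5.900 × 403 = 2377.70.
Efficiency loss = (5.900 − 1) × 403 = 1974.70.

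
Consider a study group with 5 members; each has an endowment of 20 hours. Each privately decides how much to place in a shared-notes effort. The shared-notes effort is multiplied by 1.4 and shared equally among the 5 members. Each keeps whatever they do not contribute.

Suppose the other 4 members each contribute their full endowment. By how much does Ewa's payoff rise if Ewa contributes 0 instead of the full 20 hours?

14.40 hours

Switching from a contribution of 20 to 0 lets Ewa keep an extra 20 hours, but lowers the shared-notes effort by 20, which costs Ewa their own share of that drop: 1.4/5 × 20 = 5.60.
Net gain = 20 − 5.60 = 14.40. The private return per contributed unit (0.2800) is below 1, so free-riding is indeed the best response regardless of what the others do.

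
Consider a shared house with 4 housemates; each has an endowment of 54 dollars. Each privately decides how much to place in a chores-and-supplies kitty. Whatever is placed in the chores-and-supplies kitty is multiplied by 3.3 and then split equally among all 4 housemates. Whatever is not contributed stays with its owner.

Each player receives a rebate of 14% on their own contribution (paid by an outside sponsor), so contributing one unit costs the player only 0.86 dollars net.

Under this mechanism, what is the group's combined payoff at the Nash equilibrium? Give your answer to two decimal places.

216.00 dollars

With the mechanism, a contributed unit returns (3.3/4) / 0.86 = 0.9593 per unit of net cost — still below 1 — so contributing 0 remains dominant for every player.
Everyone keeps their endowment and the group total is 4 × 54 = 216.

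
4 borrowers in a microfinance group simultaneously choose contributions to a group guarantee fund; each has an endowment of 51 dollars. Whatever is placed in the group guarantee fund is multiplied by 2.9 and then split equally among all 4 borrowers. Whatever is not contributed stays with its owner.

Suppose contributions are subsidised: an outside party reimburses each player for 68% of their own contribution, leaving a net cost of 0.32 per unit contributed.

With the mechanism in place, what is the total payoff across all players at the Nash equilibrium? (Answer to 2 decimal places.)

The effective private return per unit is now (2.9/4) / 0.32 = 2.2656 > 1, so every player's dominant strategy flips to full contribution.
So the Nash equilibrium is full contribution by all 4; the group earns 4 × (51 × 0.68 + 2.9 × 51) = 730.32.

730.32 dollars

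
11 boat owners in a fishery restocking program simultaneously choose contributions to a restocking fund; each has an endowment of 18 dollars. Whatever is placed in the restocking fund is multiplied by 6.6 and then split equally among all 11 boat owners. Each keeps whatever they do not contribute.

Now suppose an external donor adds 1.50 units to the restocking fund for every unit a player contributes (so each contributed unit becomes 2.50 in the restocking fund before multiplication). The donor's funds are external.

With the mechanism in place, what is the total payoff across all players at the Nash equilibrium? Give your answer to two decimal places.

With the mechanism, a contributed unit returns 6.6 × 2.50 / 11 = 1.5000 per unit of net cost to the contributor — now above 1 — so contributing fully is weakly dominant for every player.
So the Nash equilibrium is full contribution by all 11; the group earns 6.6 × 2.50 × 198 = 3267.00.

3267.00 dollars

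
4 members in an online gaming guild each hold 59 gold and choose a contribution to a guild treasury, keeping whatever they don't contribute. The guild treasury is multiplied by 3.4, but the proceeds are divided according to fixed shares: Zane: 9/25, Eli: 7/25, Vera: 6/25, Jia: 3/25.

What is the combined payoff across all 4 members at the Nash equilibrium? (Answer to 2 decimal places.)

For player j, contributing a unit is worthwhile iff 3.4 × (j's share) ≥ 1, i.e. iff j's share is at least 0.2941.
The only share above 0.2941 is Zane's 9/25, contributing 59; the remaining 3 contribute 0. Total contributed: 59.
The guild treasury pays out 3.4 × 59 = 200.60 in total (split across the unequal shares, but the aggregate is all that matters for the group sum).
The 3 free-riders keep 59 each, adding 177. Group total = 177 + 200.60 = 377.60.

377.60 gold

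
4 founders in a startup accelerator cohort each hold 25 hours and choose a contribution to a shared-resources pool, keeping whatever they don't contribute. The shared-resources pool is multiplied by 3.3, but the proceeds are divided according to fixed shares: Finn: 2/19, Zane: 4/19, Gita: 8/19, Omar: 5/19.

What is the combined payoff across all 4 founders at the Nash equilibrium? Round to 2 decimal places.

Each unit j contributes comes back to j as 3.3 × (j's share), so j prefers to contribute only if that share exceeds 1/3.3 = 0.3030; otherwise keeping the unit dominates.
Gita alone (share 8/19) is above the threshold, contributing 25; the remaining 3 contribute 0. Total contributed: 25.
The shared-resources pool pays out 3.3 × 25 = 82.50 in total (split across the unequal shares, but the aggregate is all that matters for the group sum).
The 3 free-riders keep 25 each, adding 75. Group total = 75 + 82.50 = 157.50.

157.50 hours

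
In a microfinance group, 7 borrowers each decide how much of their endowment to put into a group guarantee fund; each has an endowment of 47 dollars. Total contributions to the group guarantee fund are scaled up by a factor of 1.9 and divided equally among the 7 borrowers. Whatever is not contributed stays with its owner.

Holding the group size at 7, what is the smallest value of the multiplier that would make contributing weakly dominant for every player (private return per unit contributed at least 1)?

7

A contributed unit returns (multiplier)/7 to its contributor.
This reaches 1 exactly when the multiplier is 7.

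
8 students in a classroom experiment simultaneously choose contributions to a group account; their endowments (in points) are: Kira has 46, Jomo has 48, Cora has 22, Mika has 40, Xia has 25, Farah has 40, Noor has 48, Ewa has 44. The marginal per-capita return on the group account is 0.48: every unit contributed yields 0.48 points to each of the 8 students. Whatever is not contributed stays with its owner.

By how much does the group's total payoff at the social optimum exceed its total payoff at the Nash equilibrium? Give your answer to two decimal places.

The private return per contributed unit is 0.48 < 1 for everyone, so the Nash equilibrium is zero contribution and the group total is Σ E_j = 46 + 48 + 22 + 40 + 25 + 40 + 48 + 44 = 313.
Each contributed unit returns 3.840 to the group, so the social optimum is full contribution by everyone: group total = 3.840 × 313 = 1201.92.
Efficiency loss = (3.840 − 1) × 313 = 888.92.

888.92 points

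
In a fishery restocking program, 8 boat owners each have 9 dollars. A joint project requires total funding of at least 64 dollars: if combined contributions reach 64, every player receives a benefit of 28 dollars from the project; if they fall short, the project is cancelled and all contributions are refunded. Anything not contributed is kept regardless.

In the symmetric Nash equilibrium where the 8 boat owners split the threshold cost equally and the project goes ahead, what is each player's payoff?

Equal share of the threshold: 64/8 = 8.
At this profile no one gains by cutting their contribution: any cut drops the total below 64, the project is cancelled, contributions are refunded, and the deviator ends with 9, which is less than 9 − 8 + 28 = 29. Contributing more than 8 just wastes the excess. So contributing exactly 8 is a best response.
Each player's payoff: 9 − 8 + 28 = 29.

29 dollars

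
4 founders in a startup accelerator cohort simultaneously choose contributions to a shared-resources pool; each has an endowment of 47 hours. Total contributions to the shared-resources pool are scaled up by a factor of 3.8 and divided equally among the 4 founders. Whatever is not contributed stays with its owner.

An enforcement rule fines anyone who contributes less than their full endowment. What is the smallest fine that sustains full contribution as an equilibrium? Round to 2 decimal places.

2.35 hours

Given the others contribute fully, the best deviation is to contribute 0 (any partial contribution still incurs the fine and gives up units whose private return 0.9500 is below 1).
Deviating from 47 to 0 saves 47 hours but forfeits the deviator's share of the drop in the shared-resources pool: 3.8/4 × 47 = 44.65.
So the deviation gain is 47 − 44.65 = 2.35, and the fine must be at least 2.35 hours to wipe it out.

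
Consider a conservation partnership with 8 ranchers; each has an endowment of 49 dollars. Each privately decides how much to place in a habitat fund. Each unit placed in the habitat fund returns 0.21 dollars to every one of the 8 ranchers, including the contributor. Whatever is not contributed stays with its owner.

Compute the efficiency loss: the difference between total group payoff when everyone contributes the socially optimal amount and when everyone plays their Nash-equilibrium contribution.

The private return per contributed unit is 0.21 < 1, so contributing 0 is dominant for every player. At the Nash equilibrium everyone keeps their 49, and the group total is 8 × 49 = 392.
Each contributed unit returns 1.680 to the group as a whole (0.21 to each of 8 players), which exceeds 1, so the social optimum is full contribution: group total = 1.680 × 392 = 658.56.
Efficiency loss = 658.56 − 392 = 266.56.

266.56 dollars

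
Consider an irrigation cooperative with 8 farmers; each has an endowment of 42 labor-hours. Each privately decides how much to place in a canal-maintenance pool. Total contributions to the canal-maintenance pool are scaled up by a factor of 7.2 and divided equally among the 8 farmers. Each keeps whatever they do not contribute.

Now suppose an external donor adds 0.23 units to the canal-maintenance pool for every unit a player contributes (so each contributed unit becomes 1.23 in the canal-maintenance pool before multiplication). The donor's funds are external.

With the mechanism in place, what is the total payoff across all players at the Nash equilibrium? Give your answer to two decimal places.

2975.62 labor-hours

The effective private return per unit is now 7.2 × 1.23 / 8 = 1.1070 > 1, so every player's dominant strategy flips to full contribution.
At the Nash equilibrium everyone contributes 42. Group total payoff = 7.2 × 1.23 × 336 = 2975.62.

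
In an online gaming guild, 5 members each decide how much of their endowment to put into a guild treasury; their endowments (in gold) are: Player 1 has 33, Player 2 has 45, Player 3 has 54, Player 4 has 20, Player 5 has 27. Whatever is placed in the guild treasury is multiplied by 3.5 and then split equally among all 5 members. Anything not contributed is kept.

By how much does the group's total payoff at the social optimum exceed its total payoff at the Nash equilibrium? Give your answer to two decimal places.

The private return per contributed unit is 3.5/5 = 0.7000 < 1 for every player regardless of endowment, so the Nash equilibrium is zero contribution and the group total is Σ E_j = 33 + 45 + 54 + 20 + 27 = 179.
Each contributed unit returns 3.500 to the group, so the social optimum is full contribution by everyone: group total = 3.500 × 179 = 626.50.
Efficiency loss = (3.500 − 1) × 179 = 447.50.

447.50 gold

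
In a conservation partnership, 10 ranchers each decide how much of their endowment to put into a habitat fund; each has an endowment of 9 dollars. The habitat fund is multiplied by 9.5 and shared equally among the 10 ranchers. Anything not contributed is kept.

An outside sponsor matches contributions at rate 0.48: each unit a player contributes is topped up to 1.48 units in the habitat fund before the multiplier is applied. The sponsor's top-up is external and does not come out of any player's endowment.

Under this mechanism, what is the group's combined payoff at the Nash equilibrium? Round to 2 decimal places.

With the mechanism, a contributed unit returns 9.5 × 1.48 / 10 = 1.4060 per unit of net cost to the contributor — now above 1 — so contributing fully is weakly dominant for every player.
At the Nash equilibrium everyone contributes 9. Group total payoff = 9.5 × 1.48 × 90 = 1265.40.

1265.40 dollars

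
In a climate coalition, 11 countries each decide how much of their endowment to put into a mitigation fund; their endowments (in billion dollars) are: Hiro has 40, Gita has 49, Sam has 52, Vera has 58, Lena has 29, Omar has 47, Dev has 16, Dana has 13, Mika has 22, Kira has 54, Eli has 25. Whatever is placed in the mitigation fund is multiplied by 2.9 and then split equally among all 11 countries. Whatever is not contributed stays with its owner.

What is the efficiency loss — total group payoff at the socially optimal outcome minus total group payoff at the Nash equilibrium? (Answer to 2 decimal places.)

The private return per contributed unit is 2.9/11 = 0.2636 < 1 for every player regardless of endowment, so the Nash equilibrium is zero contribution and the group total is Σ E_j = 40 + 49 + 52 + 58 + 29 + 47 + 16 + 13 + 22 + 54 + 25 = 405.
Each contributed unit returns 2.900 to the group, so the social optimum is full contribution by everyone: group total = 2.900 × 405 = 1174.50.
Efficiency loss = (2.900 − 1) × 405 = 769.50.

769.50 billion dollars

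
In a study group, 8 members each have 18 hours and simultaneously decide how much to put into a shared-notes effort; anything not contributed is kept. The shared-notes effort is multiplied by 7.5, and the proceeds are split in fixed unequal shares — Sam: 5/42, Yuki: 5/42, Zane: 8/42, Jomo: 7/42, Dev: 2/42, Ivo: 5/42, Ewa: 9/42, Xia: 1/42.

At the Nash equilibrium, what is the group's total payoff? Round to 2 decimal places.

Each unit j contributes comes back to j as 7.5 × (j's share), so j prefers to contribute only if that share exceeds 1/7.5 = 0.1333; otherwise keeping the unit dominates.
Zane, Jomo and Ewa clear that bar, contributing 18 each; the remaining 5 contribute 0. Total contributed: 54.
The shared-notes effort pays out 7.5 × 54 = 405.00 in total (split across the unequal shares, but the aggregate is all that matters for the group sum).
The 5 free-riders keep 18 each, adding 90. Group total = 90 + 405.00 = 495.00.

495.00 hours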